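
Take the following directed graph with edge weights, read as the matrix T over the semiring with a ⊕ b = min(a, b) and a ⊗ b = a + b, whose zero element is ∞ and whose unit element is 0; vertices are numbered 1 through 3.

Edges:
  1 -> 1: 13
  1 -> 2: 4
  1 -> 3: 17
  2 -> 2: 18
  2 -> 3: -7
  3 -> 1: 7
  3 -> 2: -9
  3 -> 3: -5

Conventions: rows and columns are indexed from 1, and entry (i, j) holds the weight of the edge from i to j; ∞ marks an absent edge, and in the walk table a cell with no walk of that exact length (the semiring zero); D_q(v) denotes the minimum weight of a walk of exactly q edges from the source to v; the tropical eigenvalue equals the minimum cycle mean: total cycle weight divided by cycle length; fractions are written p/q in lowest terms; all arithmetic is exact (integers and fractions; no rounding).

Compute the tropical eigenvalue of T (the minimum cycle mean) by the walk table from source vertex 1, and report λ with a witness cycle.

q=0: [0, ∞, ∞]
q=1: [13, 4, 17]
q=2: [24, 8, -3]
q=3: [4, -12, -8]
Optimal cycle mean attained by: cycle 2->3->2, total (-7) + (-9), length 2.
Answer: λ = -8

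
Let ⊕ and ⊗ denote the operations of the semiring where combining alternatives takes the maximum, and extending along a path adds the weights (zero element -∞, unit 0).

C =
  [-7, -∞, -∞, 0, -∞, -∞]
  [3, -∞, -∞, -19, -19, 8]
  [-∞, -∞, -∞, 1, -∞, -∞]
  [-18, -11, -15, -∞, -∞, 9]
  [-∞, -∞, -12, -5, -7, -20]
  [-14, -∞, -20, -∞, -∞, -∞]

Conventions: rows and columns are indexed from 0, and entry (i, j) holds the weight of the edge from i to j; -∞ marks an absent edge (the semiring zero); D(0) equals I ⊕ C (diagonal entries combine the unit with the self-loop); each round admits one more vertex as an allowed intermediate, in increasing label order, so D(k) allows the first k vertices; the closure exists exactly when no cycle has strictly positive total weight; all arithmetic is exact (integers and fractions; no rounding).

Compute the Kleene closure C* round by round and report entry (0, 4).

D(0):
  [0, -∞, -∞, 0, -∞, -∞]
  [3, 0, -∞, -19, -19, 8]
  [-∞, -∞, 0, 1, -∞, -∞]
  [-18, -11, -15, 0, -∞, 9]
  [-∞, -∞, -12, -5, 0, -20]
  [-14, -∞, -20, -∞, -∞, 0]
D(1):
  [0, -∞, -∞, 0, -∞, -∞]
  [3, 0, -∞, 3, -19, 8]
  [-∞, -∞, 0, 1, -∞, -∞]
  [-18, -11, -15, 0, -∞, 9]
  [-∞, -∞, -12, -5, 0, -20]
  [-14, -∞, -20, -14, -∞, 0]
D(2):
  [0, -∞, -∞, 0, -∞, -∞]
  [3, 0, -∞, 3, -19, 8]
  [-∞, -∞, 0, 1, -∞, -∞]
  [-8, -11, -15, 0, -30, 9]
  [-∞, -∞, -12, -5, 0, -20]
  [-14, -∞, -20, -14, -∞, 0]
D(3):
  [0, -∞, -∞, 0, -∞, -∞]
  [3, 0, -∞, 3, -19, 8]
  [-∞, -∞, 0, 1, -∞, -∞]
  [-8, -11, -15, 0, -30, 9]
  [-∞, -∞, -12, -5, 0, -20]
  [-14, -∞, -20, -14, -∞, 0]
D(4):
  [0, -11, -15, 0, -30, 9]
  [3, 0, -12, 3, -19, 12]
  [-7, -10, 0, 1, -29, 10]
  [-8, -11, -15, 0, -30, 9]
  [-13, -16, -12, -5, 0, 4]
  [-14, -25, -20, -14, -44, 0]
D(5):
  [0, -11, -15, 0, -30, 9]
  [3, 0, -12, 3, -19, 12]
  [-7, -10, 0, 1, -29, 10]
  [-8, -11, -15, 0, -30, 9]
  [-13, -16, -12, -5, 0, 4]
  [-14, -25, -20, -14, -44, 0]
D(6):
  [0, -11, -11, 0, -30, 9]
  [3, 0, -8, 3, -19, 12]
  [-4, -10, 0, 1, -29, 10]
  [-5, -11, -11, 0, -30, 9]
  [-10, -16, -12, -5, 0, 4]
  [-14, -25, -20, -14, -44, 0]
Answer: C*[0][4] = -30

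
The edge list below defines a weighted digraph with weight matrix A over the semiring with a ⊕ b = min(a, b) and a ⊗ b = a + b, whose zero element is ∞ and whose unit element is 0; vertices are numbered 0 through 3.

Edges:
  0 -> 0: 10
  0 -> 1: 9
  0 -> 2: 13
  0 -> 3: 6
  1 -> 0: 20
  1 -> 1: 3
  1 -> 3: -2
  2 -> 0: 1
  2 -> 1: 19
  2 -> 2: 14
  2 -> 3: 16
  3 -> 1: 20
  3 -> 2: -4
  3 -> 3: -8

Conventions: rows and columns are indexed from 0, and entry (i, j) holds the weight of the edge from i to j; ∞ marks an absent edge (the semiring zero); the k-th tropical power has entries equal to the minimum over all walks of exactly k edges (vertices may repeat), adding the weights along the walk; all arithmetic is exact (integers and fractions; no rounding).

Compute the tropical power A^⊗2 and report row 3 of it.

A^⊗2:
  [14, 12, 2, -2]
  [23, 6, -6, -10]
  [11, 10, 12, 7]
  [-3, 12, -12, -16]
Answer: row 3 of A^⊗2 = [-3, 12, -12, -16]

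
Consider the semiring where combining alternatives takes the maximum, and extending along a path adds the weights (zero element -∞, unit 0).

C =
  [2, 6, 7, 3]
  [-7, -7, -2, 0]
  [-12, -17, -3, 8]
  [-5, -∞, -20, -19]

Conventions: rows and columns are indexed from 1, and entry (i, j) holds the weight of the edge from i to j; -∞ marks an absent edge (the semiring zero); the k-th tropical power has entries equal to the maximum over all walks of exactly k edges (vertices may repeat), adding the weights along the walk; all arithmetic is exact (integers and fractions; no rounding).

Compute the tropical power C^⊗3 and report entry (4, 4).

C^⊗2:
  [4, 8, 9, 15]
  [-5, -1, 0, 6]
  [3, -6, -5, 5]
  [-3, 1, 2, -2]
C^⊗3:
  [10, 10, 11, 17]
  [1, 1, 2, 8]
  [5, 9, 10, 6]
  [-1, 3, 4, 10]
Key observation: the optimum is the walk 4->1->3->4, with weight (-5) + 7 + 8 = 10.
Optimal value attained by: walk 4->1->3->4.
Answer: (C^⊗3)[4][4] = 10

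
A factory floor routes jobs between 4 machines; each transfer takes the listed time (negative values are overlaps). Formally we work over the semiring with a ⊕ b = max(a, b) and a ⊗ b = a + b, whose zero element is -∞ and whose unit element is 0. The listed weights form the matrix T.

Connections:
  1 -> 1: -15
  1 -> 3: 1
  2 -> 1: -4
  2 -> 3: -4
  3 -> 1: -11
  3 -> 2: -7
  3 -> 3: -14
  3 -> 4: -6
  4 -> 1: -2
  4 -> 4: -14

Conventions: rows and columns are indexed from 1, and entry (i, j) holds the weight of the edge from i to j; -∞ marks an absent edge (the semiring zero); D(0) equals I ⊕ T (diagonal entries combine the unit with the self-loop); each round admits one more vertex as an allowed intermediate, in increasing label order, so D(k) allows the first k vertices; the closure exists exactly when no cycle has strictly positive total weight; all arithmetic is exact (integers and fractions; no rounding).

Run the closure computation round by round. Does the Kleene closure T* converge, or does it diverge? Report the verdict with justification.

D(0):
  [0, -∞, 1, -∞]
  [-4, 0, -4, -∞]
  [-11, -7, 0, -6]
  [-2, -∞, -∞, 0]
D(1):
  [0, -∞, 1, -∞]
  [-4, 0, -3, -∞]
  [-11, -7, 0, -6]
  [-2, -∞, -1, 0]
D(2):
  [0, -∞, 1, -∞]
  [-4, 0, -3, -∞]
  [-11, -7, 0, -6]
  [-2, -∞, -1, 0]
D(3):
  [0, -6, 1, -5]
  [-4, 0, -3, -9]
  [-11, -7, 0, -6]
  [-2, -8, -1, 0]
D(4):
  [0, -6, 1, -5]
  [-4, 0, -3, -9]
  [-8, -7, 0, -6]
  [-2, -8, -1, 0]
Key observation: every diagonal entry stays at the unit through all rounds, so no improving cycle exists.
Answer: CONVERGES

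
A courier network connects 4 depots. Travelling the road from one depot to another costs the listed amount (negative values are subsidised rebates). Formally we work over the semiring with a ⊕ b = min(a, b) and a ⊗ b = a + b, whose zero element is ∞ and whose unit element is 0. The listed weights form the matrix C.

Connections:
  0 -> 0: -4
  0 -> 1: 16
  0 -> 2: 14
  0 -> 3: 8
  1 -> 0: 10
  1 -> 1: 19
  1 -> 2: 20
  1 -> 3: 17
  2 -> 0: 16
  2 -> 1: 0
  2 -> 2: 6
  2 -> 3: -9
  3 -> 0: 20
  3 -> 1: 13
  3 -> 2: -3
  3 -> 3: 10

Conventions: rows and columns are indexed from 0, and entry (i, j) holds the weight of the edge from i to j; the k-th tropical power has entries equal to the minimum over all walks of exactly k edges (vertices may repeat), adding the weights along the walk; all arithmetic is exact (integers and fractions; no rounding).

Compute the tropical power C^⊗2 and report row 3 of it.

C^⊗2:
  [-8, 12, 5, 4]
  [6, 20, 14, 11]
  [10, 4, -12, -3]
  [13, -3, 3, -12]
Answer: row 3 of C^⊗2 = [13, -3, 3, -12]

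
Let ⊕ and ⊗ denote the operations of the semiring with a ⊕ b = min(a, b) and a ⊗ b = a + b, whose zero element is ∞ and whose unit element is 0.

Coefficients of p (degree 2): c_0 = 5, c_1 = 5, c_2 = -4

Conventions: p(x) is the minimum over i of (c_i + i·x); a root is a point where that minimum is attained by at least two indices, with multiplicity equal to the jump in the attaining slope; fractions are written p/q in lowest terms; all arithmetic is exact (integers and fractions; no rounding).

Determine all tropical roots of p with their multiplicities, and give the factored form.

hull edge (i=0, c=5) to (i=2, c=-4): slope -9/2, span 2
Factored form: p(x) = -4 ⊗ (x ⊕ 9/2) ⊗ (x ⊕ 9/2)
Answer: roots = 9/2 (mult 2)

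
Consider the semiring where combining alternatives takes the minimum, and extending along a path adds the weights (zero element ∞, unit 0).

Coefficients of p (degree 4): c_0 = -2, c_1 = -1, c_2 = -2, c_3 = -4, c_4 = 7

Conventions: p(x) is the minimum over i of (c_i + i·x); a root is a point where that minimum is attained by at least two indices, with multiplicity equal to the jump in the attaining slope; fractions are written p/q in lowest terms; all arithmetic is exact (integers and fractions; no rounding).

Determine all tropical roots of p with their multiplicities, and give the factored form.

hull edge (i=0, c=-2) to (i=3, c=-4): slope -2/3, span 3
hull edge (i=3, c=-4) to (i=4, c=7): slope 11, span 1
Factored form: p(x) = 7 ⊗ (x ⊕ (-11)) ⊗ (x ⊕ 2/3) ⊗ (x ⊕ 2/3) ⊗ (x ⊕ 2/3)
Answer: roots = -11 (mult 1), 2/3 (mult 3)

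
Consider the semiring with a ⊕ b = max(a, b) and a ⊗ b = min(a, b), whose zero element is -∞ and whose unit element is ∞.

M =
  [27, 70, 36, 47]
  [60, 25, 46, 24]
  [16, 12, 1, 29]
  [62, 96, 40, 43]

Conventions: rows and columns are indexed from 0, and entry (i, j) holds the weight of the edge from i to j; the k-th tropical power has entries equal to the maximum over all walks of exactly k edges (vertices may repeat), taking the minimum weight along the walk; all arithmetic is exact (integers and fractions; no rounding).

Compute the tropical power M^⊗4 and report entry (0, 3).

M^⊗2:
  [60, 47, 46, 43]
  [27, 60, 36, 47]
  [29, 29, 29, 29]
  [60, 62, 46, 47]
M^⊗3:
  [47, 60, 46, 47]
  [60, 47, 46, 43]
  [29, 29, 29, 29]
  [60, 60, 46, 47]
M^⊗4:
  [60, 47, 46, 47]
  [47, 60, 46, 47]
  [29, 29, 29, 29]
  [60, 60, 46, 47]
Key observation: the optimum is the walk 0->3->1->0->3, with weight 47 min 96 min 60 min 47 = 47.
Optimal value attained by: walk 0->3->1->0->3.
Answer: (M^⊗4)[0][3] = 47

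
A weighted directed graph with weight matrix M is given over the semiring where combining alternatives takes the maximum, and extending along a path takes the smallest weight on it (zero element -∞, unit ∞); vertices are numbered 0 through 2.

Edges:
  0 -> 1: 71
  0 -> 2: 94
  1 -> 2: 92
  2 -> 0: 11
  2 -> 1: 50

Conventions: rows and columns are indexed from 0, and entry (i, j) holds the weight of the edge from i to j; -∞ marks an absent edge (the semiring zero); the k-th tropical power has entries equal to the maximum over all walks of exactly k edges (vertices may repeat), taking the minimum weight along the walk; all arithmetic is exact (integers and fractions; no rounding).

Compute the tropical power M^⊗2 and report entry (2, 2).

M^⊗2:
  [11, 50, 71]
  [11, 50, -∞]
  [-∞, 11, 50]
Key observation: the optimum is the walk 2->1->2, with weight 50 min 92 = 50.
Optimal value attained by: walk 2->1->2.
Answer: (M^⊗2)[2][2] = 50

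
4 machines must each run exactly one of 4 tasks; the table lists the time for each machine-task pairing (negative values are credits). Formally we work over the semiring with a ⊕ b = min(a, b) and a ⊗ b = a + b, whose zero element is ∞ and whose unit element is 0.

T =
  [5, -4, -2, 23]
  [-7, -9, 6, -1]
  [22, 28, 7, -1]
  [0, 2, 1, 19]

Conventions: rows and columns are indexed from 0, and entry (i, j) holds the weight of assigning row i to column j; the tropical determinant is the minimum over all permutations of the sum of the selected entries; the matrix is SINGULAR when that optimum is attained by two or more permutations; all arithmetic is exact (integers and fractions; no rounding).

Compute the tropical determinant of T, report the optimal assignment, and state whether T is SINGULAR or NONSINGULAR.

σ = (0, 1, 2, 3): 5 + (-9) + 7 + 19 = 22
σ = (0, 1, 3, 2): 5 + (-9) + (-1) + 1 = -4
σ = (0, 2, 1, 3): 5 + 6 + 28 + 19 = 58
σ = (0, 2, 3, 1): 5 + 6 + (-1) + 2 = 12
σ = (0, 3, 1, 2): 5 + (-1) + 28 + 1 = 33
σ = (0, 3, 2, 1): 5 + (-1) + 7 + 2 = 13
σ = (1, 0, 2, 3): (-4) + (-7) + 7 + 19 = 15
σ = (1, 0, 3, 2): (-4) + (-7) + (-1) + 1 = -11
σ = (1, 2, 0, 3): (-4) + 6 + 22 + 19 = 43
σ = (1, 2, 3, 0): (-4) + 6 + (-1) + 0 = 1
σ = (1, 3, 0, 2): (-4) + (-1) + 22 + 1 = 18
σ = (1, 3, 2, 0): (-4) + (-1) + 7 + 0 = 2
σ = (2, 0, 1, 3): (-2) + (-7) + 28 + 19 = 38
σ = (2, 0, 3, 1): (-2) + (-7) + (-1) + 2 = -8
σ = (2, 1, 0, 3): (-2) + (-9) + 22 + 19 = 30
σ = (2, 1, 3, 0): (-2) + (-9) + (-1) + 0 = -12
σ = (2, 3, 0, 1): (-2) + (-1) + 22 + 2 = 21
σ = (2, 3, 1, 0): (-2) + (-1) + 28 + 0 = 25
σ = (3, 0, 1, 2): 23 + (-7) + 28 + 1 = 45
σ = (3, 0, 2, 1): 23 + (-7) + 7 + 2 = 25
σ = (3, 1, 0, 2): 23 + (-9) + 22 + 1 = 37
σ = (3, 1, 2, 0): 23 + (-9) + 7 + 0 = 21
σ = (3, 2, 0, 1): 23 + 6 + 22 + 2 = 53
σ = (3, 2, 1, 0): 23 + 6 + 28 + 0 = 57
Optimal value attained by: σ = (2, 1, 3, 0).
Answer: det⊕(T) = -12; verdict: NONSINGULAR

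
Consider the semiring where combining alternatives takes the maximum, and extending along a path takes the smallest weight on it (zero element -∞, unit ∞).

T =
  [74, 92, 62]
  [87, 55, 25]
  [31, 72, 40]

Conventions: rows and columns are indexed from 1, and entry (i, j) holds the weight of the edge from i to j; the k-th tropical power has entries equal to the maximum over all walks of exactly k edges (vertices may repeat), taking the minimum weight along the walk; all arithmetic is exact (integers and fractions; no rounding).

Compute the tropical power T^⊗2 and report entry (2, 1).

T^⊗2:
  [87, 74, 62]
  [74, 87, 62]
  [72, 55, 40]
Key observation: the optimum is the walk 2->1->1, with weight 87 min 74 = 74.
Optimal value attained by: walk 2->1->1.
Answer: (T^⊗2)[2][1] = 74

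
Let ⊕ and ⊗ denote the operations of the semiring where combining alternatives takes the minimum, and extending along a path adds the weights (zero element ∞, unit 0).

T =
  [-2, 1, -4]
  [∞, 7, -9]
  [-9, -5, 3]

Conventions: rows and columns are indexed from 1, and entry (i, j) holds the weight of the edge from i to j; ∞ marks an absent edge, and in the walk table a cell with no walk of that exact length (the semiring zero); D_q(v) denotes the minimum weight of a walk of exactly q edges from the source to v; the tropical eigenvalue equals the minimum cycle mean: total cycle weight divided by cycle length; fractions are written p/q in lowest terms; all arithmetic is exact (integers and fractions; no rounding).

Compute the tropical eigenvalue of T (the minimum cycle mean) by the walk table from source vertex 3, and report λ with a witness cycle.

q=0: [∞, ∞, 0]
q=1: [-9, -5, 3]
q=2: [-11, -8, -14]
q=3: [-23, -19, -17]
Optimal cycle mean attained by: cycle 2->3->2, total (-9) + (-5), length 2.
Answer: λ = -7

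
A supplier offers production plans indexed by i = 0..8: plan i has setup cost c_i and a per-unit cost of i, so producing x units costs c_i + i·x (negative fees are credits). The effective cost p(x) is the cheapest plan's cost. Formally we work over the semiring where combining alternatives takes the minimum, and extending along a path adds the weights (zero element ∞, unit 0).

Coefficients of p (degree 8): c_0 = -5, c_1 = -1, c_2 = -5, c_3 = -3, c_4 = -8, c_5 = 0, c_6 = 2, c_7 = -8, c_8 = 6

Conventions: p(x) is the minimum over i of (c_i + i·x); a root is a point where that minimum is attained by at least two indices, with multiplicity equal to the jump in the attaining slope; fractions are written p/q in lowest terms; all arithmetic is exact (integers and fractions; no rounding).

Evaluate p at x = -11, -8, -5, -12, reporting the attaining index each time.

p(-11) = min(-5+0·(-11)=-5, -1+1·(-11)=-12, -5+2·(-11)=-27, -3+3·(-11)=-36, -8+4·(-11)=-52, 0+5·(-11)=-55, 2+6·(-11)=-64, -8+7·(-11)=-85, 6+8·(-11)=-82) = -85 (attained by i=7)
p(-8) = min(-5+0·(-8)=-5, -1+1·(-8)=-9, -5+2·(-8)=-21, -3+3·(-8)=-27, -8+4·(-8)=-40, 0+5·(-8)=-40, 2+6·(-8)=-46, -8+7·(-8)=-64, 6+8·(-8)=-58) = -64 (attained by i=7)
p(-5) = min(-5+0·(-5)=-5, -1+1·(-5)=-6, -5+2·(-5)=-15, -3+3·(-5)=-18, -8+4·(-5)=-28, 0+5·(-5)=-25, 2+6·(-5)=-28, -8+7·(-5)=-43, 6+8·(-5)=-34) = -43 (attained by i=7)
p(-12) = min(-5+0·(-12)=-5, -1+1·(-12)=-13, -5+2·(-12)=-29, -3+3·(-12)=-39, -8+4·(-12)=-56, 0+5·(-12)=-60, 2+6·(-12)=-70, -8+7·(-12)=-92, 6+8·(-12)=-90) = -92 (attained by i=7)
Answer: p(-11) = -85; p(-8) = -64; p(-5) = -43; p(-12) = -92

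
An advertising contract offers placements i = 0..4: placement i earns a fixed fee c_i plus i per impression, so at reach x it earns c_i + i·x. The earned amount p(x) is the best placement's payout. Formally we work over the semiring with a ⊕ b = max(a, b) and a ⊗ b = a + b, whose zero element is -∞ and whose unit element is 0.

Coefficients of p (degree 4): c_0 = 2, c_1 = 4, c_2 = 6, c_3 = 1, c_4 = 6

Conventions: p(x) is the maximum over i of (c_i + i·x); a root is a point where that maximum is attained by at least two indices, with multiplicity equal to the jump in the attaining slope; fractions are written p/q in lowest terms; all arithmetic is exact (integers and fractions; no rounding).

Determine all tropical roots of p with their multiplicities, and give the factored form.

hull edge (i=0, c=2) to (i=2, c=6): slope 2, span 2
hull edge (i=2, c=6) to (i=4, c=6): slope 0, span 2
Factored form: p(x) = 6 ⊗ (x ⊕ (-2)) ⊗ (x ⊕ (-2)) ⊗ (x ⊕ 0) ⊗ (x ⊕ 0)
Answer: roots = -2 (mult 2), 0 (mult 2)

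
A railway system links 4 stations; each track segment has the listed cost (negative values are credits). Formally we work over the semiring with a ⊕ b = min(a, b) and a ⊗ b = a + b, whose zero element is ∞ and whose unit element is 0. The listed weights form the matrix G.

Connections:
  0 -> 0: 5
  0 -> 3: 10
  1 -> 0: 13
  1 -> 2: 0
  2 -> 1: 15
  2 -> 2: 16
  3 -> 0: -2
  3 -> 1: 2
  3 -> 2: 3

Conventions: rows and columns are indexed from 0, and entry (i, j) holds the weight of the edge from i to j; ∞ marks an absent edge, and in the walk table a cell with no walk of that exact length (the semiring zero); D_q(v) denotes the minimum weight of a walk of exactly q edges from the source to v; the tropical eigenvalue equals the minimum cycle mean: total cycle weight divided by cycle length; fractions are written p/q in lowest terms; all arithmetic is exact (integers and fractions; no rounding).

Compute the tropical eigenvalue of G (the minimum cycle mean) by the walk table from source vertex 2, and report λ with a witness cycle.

q=0: [∞, ∞, 0, ∞]
q=1: [∞, 15, 16, ∞]
q=2: [28, 31, 15, ∞]
q=3: [33, 30, 31, 38]
q=4: [36, 40, 30, 43]
Optimal cycle mean attained by: cycle 0->3->0, total 10 + (-2), length 2.
Answer: λ = 4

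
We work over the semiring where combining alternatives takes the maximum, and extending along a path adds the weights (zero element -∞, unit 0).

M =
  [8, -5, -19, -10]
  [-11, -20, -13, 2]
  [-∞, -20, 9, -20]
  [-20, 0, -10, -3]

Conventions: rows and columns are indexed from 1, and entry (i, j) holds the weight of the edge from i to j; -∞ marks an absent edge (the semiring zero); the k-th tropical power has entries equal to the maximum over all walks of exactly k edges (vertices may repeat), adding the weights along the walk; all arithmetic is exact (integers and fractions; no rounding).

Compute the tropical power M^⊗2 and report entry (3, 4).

M^⊗2:
  [16, 3, -10, -2]
  [-3, 2, -4, -1]
  [-31, -11, 18, -11]
  [-11, -3, -1, 2]
Key observation: the optimum is the walk 3->3->4, with weight 9 + (-20) = -11.
Optimal value attained by: walk 3->3->4.
Answer: (M^⊗2)[3][4] = -11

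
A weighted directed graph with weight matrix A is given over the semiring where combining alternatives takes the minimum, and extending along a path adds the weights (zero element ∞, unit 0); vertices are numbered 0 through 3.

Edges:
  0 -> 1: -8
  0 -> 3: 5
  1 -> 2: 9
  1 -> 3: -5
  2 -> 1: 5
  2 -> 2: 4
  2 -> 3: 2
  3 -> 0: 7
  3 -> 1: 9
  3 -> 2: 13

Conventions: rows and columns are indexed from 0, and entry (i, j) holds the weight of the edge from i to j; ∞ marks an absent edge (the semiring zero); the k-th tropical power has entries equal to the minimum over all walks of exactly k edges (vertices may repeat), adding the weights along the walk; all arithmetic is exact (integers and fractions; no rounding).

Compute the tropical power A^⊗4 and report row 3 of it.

A^⊗2:
  [12, 14, 1, -13]
  [2, 4, 8, 11]
  [9, 9, 8, 0]
  [∞, -1, 17, 4]
A^⊗3:
  [-6, -4, 0, 3]
  [18, -6, 12, -1]
  [7, 1, 12, 4]
  [11, 13, 8, -6]
A^⊗4:
  [10, -14, 4, -9]
  [6, 8, 3, -11]
  [11, -1, 10, -4]
  [1, 3, 7, 8]
Answer: row 3 of A^⊗4 = [1, 3, 7, 8]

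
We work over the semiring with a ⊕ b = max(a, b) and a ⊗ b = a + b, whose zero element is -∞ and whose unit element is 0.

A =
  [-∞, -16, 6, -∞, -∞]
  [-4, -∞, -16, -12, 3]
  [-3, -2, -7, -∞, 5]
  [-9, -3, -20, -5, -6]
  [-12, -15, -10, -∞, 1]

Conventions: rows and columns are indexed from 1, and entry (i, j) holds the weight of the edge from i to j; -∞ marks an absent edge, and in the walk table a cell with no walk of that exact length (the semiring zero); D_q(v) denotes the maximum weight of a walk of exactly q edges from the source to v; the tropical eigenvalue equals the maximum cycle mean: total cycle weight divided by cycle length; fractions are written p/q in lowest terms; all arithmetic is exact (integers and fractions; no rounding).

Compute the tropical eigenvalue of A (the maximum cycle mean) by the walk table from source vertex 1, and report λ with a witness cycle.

q=0: [0, -∞, -∞, -∞, -∞]
q=1: [-∞, -16, 6, -∞, -∞]
q=2: [3, 4, -1, -28, 11]
q=3: [0, -3, 9, -8, 12]
q=4: [6, 7, 6, -13, 14]
q=5: [3, 4, 12, -5, 15]
Optimal cycle mean attained by: cycle 1->3->1, total 6 + (-3), length 2.
Answer: λ = 3/2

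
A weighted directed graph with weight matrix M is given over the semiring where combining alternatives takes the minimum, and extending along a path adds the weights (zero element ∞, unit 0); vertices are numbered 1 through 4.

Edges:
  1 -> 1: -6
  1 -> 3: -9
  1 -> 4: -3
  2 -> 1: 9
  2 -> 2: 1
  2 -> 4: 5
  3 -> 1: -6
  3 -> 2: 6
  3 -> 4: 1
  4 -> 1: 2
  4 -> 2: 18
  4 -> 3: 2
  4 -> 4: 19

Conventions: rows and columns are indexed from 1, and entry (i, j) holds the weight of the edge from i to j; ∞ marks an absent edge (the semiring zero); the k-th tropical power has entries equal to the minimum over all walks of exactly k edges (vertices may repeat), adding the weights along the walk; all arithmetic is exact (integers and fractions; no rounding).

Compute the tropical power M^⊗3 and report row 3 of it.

M^⊗2:
  [-15, -3, -15, -9]
  [3, 2, 0, 6]
  [-12, 7, -15, -9]
  [-4, 8, -7, -1]
M^⊗3:
  [-21, -9, -24, -18]
  [-6, 3, -6, 0]
  [-21, -9, -21, -15]
  [-13, -1, -13, -7]
Answer: row 3 of M^⊗3 = [-21, -9, -21, -15]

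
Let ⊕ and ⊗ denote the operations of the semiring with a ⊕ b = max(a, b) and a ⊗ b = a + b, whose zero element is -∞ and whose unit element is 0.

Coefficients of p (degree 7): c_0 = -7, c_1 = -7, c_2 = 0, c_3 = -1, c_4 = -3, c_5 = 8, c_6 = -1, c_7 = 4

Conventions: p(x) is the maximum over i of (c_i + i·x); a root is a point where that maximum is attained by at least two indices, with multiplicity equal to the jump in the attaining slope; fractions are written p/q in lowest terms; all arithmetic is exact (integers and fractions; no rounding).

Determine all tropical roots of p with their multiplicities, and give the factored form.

hull edge (i=0, c=-7) to (i=2, c=0): slope 7/2, span 2
hull edge (i=2, c=0) to (i=5, c=8): slope 8/3, span 3
hull edge (i=5, c=8) to (i=7, c=4): slope -2, span 2
Factored form: p(x) = 4 ⊗ (x ⊕ (-7/2)) ⊗ (x ⊕ (-7/2)) ⊗ (x ⊕ (-8/3)) ⊗ (x ⊕ (-8/3)) ⊗ (x ⊕ (-8/3)) ⊗ (x ⊕ 2) ⊗ (x ⊕ 2)
Answer: roots = -7/2 (mult 2), -8/3 (mult 3), 2 (mult 2)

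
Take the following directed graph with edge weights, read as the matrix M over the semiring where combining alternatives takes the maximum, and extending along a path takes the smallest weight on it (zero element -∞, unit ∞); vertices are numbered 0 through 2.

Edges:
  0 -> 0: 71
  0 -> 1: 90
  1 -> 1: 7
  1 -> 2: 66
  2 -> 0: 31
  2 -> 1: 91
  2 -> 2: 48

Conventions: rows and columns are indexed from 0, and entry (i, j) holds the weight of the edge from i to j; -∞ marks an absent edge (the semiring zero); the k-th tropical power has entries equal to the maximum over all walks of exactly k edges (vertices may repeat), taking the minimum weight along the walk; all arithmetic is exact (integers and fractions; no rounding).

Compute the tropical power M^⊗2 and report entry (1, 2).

M^⊗2:
  [71, 71, 66]
  [31, 66, 48]
  [31, 48, 66]
Key observation: the optimum is the walk 1->2->2, with weight 66 min 48 = 48.
Optimal value attained by: walk 1->2->2.
Answer: (M^⊗2)[1][2] = 48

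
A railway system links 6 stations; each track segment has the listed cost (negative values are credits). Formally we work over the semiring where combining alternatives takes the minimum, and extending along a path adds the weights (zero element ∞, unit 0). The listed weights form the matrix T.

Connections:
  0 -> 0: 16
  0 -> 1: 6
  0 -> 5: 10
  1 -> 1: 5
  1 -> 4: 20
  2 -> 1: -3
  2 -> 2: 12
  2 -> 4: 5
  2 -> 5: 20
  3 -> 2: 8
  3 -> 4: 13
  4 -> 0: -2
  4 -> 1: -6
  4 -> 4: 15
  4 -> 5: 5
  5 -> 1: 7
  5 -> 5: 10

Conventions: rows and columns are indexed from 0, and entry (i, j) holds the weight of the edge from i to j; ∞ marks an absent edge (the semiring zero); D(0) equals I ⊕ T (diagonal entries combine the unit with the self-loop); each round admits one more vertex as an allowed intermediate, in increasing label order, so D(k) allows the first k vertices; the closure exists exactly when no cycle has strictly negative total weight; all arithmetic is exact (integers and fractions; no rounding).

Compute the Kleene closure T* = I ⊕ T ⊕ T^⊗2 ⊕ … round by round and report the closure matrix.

D(0):
  [0, 6, ∞, ∞, ∞, 10]
  [∞, 0, ∞, ∞, 20, ∞]
  [∞, -3, 0, ∞, 5, 20]
  [∞, ∞, 8, 0, 13, ∞]
  [-2, -6, ∞, ∞, 0, 5]
  [∞, 7, ∞, ∞, ∞, 0]
D(1):
  [0, 6, ∞, ∞, ∞, 10]
  [∞, 0, ∞, ∞, 20, ∞]
  [∞, -3, 0, ∞, 5, 20]
  [∞, ∞, 8, 0, 13, ∞]
  [-2, -6, ∞, ∞, 0, 5]
  [∞, 7, ∞, ∞, ∞, 0]
D(2):
  [0, 6, ∞, ∞, 26, 10]
  [∞, 0, ∞, ∞, 20, ∞]
  [∞, -3, 0, ∞, 5, 20]
  [∞, ∞, 8, 0, 13, ∞]
  [-2, -6, ∞, ∞, 0, 5]
  [∞, 7, ∞, ∞, 27, 0]
D(3):
  [0, 6, ∞, ∞, 26, 10]
  [∞, 0, ∞, ∞, 20, ∞]
  [∞, -3, 0, ∞, 5, 20]
  [∞, 5, 8, 0, 13, 28]
  [-2, -6, ∞, ∞, 0, 5]
  [∞, 7, ∞, ∞, 27, 0]
D(4):
  [0, 6, ∞, ∞, 26, 10]
  [∞, 0, ∞, ∞, 20, ∞]
  [∞, -3, 0, ∞, 5, 20]
  [∞, 5, 8, 0, 13, 28]
  [-2, -6, ∞, ∞, 0, 5]
  [∞, 7, ∞, ∞, 27, 0]
D(5):
  [0, 6, ∞, ∞, 26, 10]
  [18, 0, ∞, ∞, 20, 25]
  [3, -3, 0, ∞, 5, 10]
  [11, 5, 8, 0, 13, 18]
  [-2, -6, ∞, ∞, 0, 5]
  [25, 7, ∞, ∞, 27, 0]
D(6):
  [0, 6, ∞, ∞, 26, 10]
  [18, 0, ∞, ∞, 20, 25]
  [3, -3, 0, ∞, 5, 10]
  [11, 5, 8, 0, 13, 18]
  [-2, -6, ∞, ∞, 0, 5]
  [25, 7, ∞, ∞, 27, 0]
Answer: T* = [[0, 6, ∞, ∞, 26, 10], [18, 0, ∞, ∞, 20, 25], [3, -3, 0, ∞, 5, 10], [11, 5, 8, 0, 13, 18], [-2, -6, ∞, ∞, 0, 5], [25, 7, ∞, ∞, 27, 0]]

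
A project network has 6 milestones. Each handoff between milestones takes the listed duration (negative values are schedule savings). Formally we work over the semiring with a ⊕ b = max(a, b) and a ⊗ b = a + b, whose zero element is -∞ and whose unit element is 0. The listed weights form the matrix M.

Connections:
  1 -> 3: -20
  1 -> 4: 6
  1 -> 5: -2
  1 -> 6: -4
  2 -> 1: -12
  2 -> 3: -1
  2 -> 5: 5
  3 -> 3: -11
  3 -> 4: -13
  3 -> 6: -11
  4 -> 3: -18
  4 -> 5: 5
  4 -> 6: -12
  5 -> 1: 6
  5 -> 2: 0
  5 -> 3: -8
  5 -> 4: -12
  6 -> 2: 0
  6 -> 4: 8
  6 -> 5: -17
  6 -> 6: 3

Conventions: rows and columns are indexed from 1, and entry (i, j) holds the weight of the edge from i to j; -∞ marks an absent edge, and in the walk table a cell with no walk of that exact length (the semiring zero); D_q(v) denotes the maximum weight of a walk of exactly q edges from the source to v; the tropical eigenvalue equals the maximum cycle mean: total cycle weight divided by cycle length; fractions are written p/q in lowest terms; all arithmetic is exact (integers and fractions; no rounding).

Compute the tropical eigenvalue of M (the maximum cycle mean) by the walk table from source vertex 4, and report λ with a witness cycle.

q=0: [-∞, -∞, -∞, 0, -∞, -∞]
q=1: [-∞, -∞, -18, -∞, 5, -12]
q=2: [11, 5, -3, -4, -29, -9]
q=3: [-7, -9, 4, 17, 10, 7]
q=4: [16, 10, 2, 15, 22, 10]
q=5: [28, 22, 14, 22, 20, 13]
q=6: [26, 20, 21, 34, 27, 24]
Optimal cycle mean attained by: cycle 1->4->5->1, total 6 + 5 + 6, length 3.
Answer: λ = 17/3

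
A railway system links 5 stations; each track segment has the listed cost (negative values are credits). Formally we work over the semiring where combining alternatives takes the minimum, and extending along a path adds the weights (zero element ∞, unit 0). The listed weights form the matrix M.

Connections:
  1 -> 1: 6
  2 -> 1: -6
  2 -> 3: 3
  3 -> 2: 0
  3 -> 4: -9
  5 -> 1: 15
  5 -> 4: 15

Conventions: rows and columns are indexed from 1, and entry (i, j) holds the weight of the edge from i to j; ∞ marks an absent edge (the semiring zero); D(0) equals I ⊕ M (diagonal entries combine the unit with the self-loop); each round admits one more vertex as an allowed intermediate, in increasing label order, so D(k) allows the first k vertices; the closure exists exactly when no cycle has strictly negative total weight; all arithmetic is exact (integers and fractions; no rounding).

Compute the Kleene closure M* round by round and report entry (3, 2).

D(0):
  [0, ∞, ∞, ∞, ∞]
  [-6, 0, 3, ∞, ∞]
  [∞, 0, 0, -9, ∞]
  [∞, ∞, ∞, 0, ∞]
  [15, ∞, ∞, 15, 0]
D(1):
  [0, ∞, ∞, ∞, ∞]
  [-6, 0, 3, ∞, ∞]
  [∞, 0, 0, -9, ∞]
  [∞, ∞, ∞, 0, ∞]
  [15, ∞, ∞, 15, 0]
D(2):
  [0, ∞, ∞, ∞, ∞]
  [-6, 0, 3, ∞, ∞]
  [-6, 0, 0, -9, ∞]
  [∞, ∞, ∞, 0, ∞]
  [15, ∞, ∞, 15, 0]
D(3):
  [0, ∞, ∞, ∞, ∞]
  [-6, 0, 3, -6, ∞]
  [-6, 0, 0, -9, ∞]
  [∞, ∞, ∞, 0, ∞]
  [15, ∞, ∞, 15, 0]
D(4):
  [0, ∞, ∞, ∞, ∞]
  [-6, 0, 3, -6, ∞]
  [-6, 0, 0, -9, ∞]
  [∞, ∞, ∞, 0, ∞]
  [15, ∞, ∞, 15, 0]
D(5):
  [0, ∞, ∞, ∞, ∞]
  [-6, 0, 3, -6, ∞]
  [-6, 0, 0, -9, ∞]
  [∞, ∞, ∞, 0, ∞]
  [15, ∞, ∞, 15, 0]
Answer: M*[3][2] = 0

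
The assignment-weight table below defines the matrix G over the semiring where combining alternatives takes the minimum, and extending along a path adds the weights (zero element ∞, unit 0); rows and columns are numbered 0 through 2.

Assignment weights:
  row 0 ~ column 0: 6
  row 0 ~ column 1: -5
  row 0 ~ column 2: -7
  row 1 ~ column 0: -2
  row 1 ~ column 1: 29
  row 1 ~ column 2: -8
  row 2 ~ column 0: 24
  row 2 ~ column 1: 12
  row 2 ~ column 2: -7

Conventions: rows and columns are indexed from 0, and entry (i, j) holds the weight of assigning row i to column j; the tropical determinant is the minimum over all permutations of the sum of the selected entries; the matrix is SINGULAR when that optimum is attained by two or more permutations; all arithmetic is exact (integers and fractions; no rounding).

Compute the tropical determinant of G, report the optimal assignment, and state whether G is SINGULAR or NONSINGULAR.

σ = (0, 1, 2): 6 + 29 + (-7) = 28
σ = (0, 2, 1): 6 + (-8) + 12 = 10
σ = (1, 0, 2): (-5) + (-2) + (-7) = -14
σ = (1, 2, 0): (-5) + (-8) + 24 = 11
σ = (2, 0, 1): (-7) + (-2) + 12 = 3
σ = (2, 1, 0): (-7) + 29 + 24 = 46
Optimal value attained by: σ = (1, 0, 2).
Answer: det⊕(G) = -14; verdict: NONSINGULAR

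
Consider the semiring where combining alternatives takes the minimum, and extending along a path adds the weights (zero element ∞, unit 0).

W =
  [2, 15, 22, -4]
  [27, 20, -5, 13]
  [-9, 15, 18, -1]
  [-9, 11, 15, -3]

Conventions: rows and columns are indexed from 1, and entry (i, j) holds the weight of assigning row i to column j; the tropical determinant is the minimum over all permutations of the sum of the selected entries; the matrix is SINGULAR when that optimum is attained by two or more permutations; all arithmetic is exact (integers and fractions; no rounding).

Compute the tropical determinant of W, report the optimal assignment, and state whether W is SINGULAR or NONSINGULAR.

σ = (1, 2, 3, 4): 2 + 20 + 18 + (-3) = 37
σ = (1, 2, 4, 3): 2 + 20 + (-1) + 15 = 36
σ = (1, 3, 2, 4): 2 + (-5) + 15 + (-3) = 9
σ = (1, 3, 4, 2): 2 + (-5) + (-1) + 11 = 7
σ = (1, 4, 2, 3): 2 + 13 + 15 + 15 = 45
σ = (1, 4, 3, 2): 2 + 13 + 18 + 11 = 44
σ = (2, 1, 3, 4): 15 + 27 + 18 + (-3) = 57
σ = (2, 1, 4, 3): 15 + 27 + (-1) + 15 = 56
σ = (2, 3, 1, 4): 15 + (-5) + (-9) + (-3) = -2
σ = (2, 3, 4, 1): 15 + (-5) + (-1) + (-9) = 0
σ = (2, 4, 1, 3): 15 + 13 + (-9) + 15 = 34
σ = (2, 4, 3, 1): 15 + 13 + 18 + (-9) = 37
σ = (3, 1, 2, 4): 22 + 27 + 15 + (-3) = 61
σ = (3, 1, 4, 2): 22 + 27 + (-1) + 11 = 59
σ = (3, 2, 1, 4): 22 + 20 + (-9) + (-3) = 30
σ = (3, 2, 4, 1): 22 + 20 + (-1) + (-9) = 32
σ = (3, 4, 1, 2): 22 + 13 + (-9) + 11 = 37
σ = (3, 4, 2, 1): 22 + 13 + 15 + (-9) = 41
σ = (4, 1, 2, 3): (-4) + 27 + 15 + 15 = 53
σ = (4, 1, 3, 2): (-4) + 27 + 18 + 11 = 52
σ = (4, 2, 1, 3): (-4) + 20 + (-9) + 15 = 22
σ = (4, 2, 3, 1): (-4) + 20 + 18 + (-9) = 25
σ = (4, 3, 1, 2): (-4) + (-5) + (-9) + 11 = -7
σ = (4, 3, 2, 1): (-4) + (-5) + 15 + (-9) = -3
Optimal value attained by: σ = (4, 3, 1, 2).
Answer: det⊕(W) = -7; verdict: NONSINGULAR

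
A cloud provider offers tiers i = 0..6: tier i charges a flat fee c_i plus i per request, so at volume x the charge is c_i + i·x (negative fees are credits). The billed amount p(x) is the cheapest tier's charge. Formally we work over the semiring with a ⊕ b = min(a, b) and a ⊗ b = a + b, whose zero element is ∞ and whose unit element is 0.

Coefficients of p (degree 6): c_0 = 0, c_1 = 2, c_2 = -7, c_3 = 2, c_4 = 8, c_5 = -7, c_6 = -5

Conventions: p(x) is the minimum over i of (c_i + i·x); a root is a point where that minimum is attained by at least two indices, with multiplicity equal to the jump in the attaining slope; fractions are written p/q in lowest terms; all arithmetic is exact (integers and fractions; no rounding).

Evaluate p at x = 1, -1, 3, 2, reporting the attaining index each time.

p(1) = min(0+0·1=0, 2+1·1=3, -7+2·1=-5, 2+3·1=5, 8+4·1=12, -7+5·1=-2, -5+6·1=1) = -5 (attained by i=2)
p(-1) = min(0+0·(-1)=0, 2+1·(-1)=1, -7+2·(-1)=-9, 2+3·(-1)=-1, 8+4·(-1)=4, -7+5·(-1)=-12, -5+6·(-1)=-11) = -12 (attained by i=5)
p(3) = min(0+0·3=0, 2+1·3=5, -7+2·3=-1, 2+3·3=11, 8+4·3=20, -7+5·3=8, -5+6·3=13) = -1 (attained by i=2)
p(2) = min(0+0·2=0, 2+1·2=4, -7+2·2=-3, 2+3·2=8, 8+4·2=16, -7+5·2=3, -5+6·2=7) = -3 (attained by i=2)
Answer: p(1) = -5; p(-1) = -12; p(3) = -1; p(2) = -3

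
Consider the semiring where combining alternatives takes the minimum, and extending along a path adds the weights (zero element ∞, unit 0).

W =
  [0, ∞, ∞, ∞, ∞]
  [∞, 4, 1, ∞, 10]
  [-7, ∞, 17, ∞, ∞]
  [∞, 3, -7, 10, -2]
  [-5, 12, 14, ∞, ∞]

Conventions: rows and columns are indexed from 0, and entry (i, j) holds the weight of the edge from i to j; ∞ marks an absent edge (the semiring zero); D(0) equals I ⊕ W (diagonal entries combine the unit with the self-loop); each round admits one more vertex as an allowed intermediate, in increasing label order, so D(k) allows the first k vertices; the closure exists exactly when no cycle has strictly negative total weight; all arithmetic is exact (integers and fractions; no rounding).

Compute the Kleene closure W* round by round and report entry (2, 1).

D(0):
  [0, ∞, ∞, ∞, ∞]
  [∞, 0, 1, ∞, 10]
  [-7, ∞, 0, ∞, ∞]
  [∞, 3, -7, 0, -2]
  [-5, 12, 14, ∞, 0]
D(1):
  [0, ∞, ∞, ∞, ∞]
  [∞, 0, 1, ∞, 10]
  [-7, ∞, 0, ∞, ∞]
  [∞, 3, -7, 0, -2]
  [-5, 12, 14, ∞, 0]
D(2):
  [0, ∞, ∞, ∞, ∞]
  [∞, 0, 1, ∞, 10]
  [-7, ∞, 0, ∞, ∞]
  [∞, 3, -7, 0, -2]
  [-5, 12, 13, ∞, 0]
D(3):
  [0, ∞, ∞, ∞, ∞]
  [-6, 0, 1, ∞, 10]
  [-7, ∞, 0, ∞, ∞]
  [-14, 3, -7, 0, -2]
  [-5, 12, 13, ∞, 0]
D(4):
  [0, ∞, ∞, ∞, ∞]
  [-6, 0, 1, ∞, 10]
  [-7, ∞, 0, ∞, ∞]
  [-14, 3, -7, 0, -2]
  [-5, 12, 13, ∞, 0]
D(5):
  [0, ∞, ∞, ∞, ∞]
  [-6, 0, 1, ∞, 10]
  [-7, ∞, 0, ∞, ∞]
  [-14, 3, -7, 0, -2]
  [-5, 12, 13, ∞, 0]
Answer: W*[2][1] = ∞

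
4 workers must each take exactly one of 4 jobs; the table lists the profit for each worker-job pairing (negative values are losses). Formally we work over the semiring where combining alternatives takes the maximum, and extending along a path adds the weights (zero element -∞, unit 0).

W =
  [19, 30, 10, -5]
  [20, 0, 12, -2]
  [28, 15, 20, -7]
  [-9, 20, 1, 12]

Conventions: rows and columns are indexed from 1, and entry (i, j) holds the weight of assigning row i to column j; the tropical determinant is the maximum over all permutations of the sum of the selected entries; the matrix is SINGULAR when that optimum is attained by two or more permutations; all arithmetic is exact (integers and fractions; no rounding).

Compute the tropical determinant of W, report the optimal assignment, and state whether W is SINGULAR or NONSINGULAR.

σ = (1, 2, 3, 4): 19 + 0 + 20 + 12 = 51
σ = (1, 2, 4, 3): 19 + 0 + (-7) + 1 = 13
σ = (1, 3, 2, 4): 19 + 12 + 15 + 12 = 58
σ = (1, 3, 4, 2): 19 + 12 + (-7) + 20 = 44
σ = (1, 4, 2, 3): 19 + (-2) + 15 + 1 = 33
σ = (1, 4, 3, 2): 19 + (-2) + 20 + 20 = 57
σ = (2, 1, 3, 4): 30 + 20 + 20 + 12 = 82
σ = (2, 1, 4, 3): 30 + 20 + (-7) + 1 = 44
σ = (2, 3, 1, 4): 30 + 12 + 28 + 12 = 82
σ = (2, 3, 4, 1): 30 + 12 + (-7) + (-9) = 26
σ = (2, 4, 1, 3): 30 + (-2) + 28 + 1 = 57
σ = (2, 4, 3, 1): 30 + (-2) + 20 + (-9) = 39
σ = (3, 1, 2, 4): 10 + 20 + 15 + 12 = 57
σ = (3, 1, 4, 2): 10 + 20 + (-7) + 20 = 43
σ = (3, 2, 1, 4): 10 + 0 + 28 + 12 = 50
σ = (3, 2, 4, 1): 10 + 0 + (-7) + (-9) = -6
σ = (3, 4, 1, 2): 10 + (-2) + 28 + 20 = 56
σ = (3, 4, 2, 1): 10 + (-2) + 15 + (-9) = 14
σ = (4, 1, 2, 3): (-5) + 20 + 15 + 1 = 31
σ = (4, 1, 3, 2): (-5) + 20 + 20 + 20 = 55
σ = (4, 2, 1, 3): (-5) + 0 + 28 + 1 = 24
σ = (4, 2, 3, 1): (-5) + 0 + 20 + (-9) = 6
σ = (4, 3, 1, 2): (-5) + 12 + 28 + 20 = 55
σ = (4, 3, 2, 1): (-5) + 12 + 15 + (-9) = 13
Optimal value attained by: σ = (2, 1, 3, 4).
Answer: det⊕(W) = 82; verdict: SINGULAR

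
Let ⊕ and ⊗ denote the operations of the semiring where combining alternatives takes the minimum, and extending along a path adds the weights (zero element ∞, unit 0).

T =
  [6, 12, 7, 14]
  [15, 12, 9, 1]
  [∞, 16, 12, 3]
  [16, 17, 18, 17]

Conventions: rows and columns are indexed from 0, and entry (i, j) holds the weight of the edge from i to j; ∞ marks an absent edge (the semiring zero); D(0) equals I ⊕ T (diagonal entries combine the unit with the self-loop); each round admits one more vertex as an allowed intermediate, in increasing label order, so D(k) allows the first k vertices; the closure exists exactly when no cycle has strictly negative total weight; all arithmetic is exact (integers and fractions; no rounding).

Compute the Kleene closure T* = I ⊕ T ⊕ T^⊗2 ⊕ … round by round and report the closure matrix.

D(0):
  [0, 12, 7, 14]
  [15, 0, 9, 1]
  [∞, 16, 0, 3]
  [16, 17, 18, 0]
D(1):
  [0, 12, 7, 14]
  [15, 0, 9, 1]
  [∞, 16, 0, 3]
  [16, 17, 18, 0]
D(2):
  [0, 12, 7, 13]
  [15, 0, 9, 1]
  [31, 16, 0, 3]
  [16, 17, 18, 0]
D(3):
  [0, 12, 7, 10]
  [15, 0, 9, 1]
  [31, 16, 0, 3]
  [16, 17, 18, 0]
D(4):
  [0, 12, 7, 10]
  [15, 0, 9, 1]
  [19, 16, 0, 3]
  [16, 17, 18, 0]
Answer: T* = [[0, 12, 7, 10], [15, 0, 9, 1], [19, 16, 0, 3], [16, 17, 18, 0]]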